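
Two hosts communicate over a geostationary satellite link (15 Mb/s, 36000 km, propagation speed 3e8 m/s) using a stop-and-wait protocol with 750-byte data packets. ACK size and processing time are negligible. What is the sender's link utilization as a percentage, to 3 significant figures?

0.166 %

t_tx = L/R = 6000/15000000 = 0.0004 s.
t_prop = 36000000/300000000 = 0.12 s; RTT = 0.24 s.
Cycle = t_tx + RTT = 0.2404 s.
Utilization = t_tx / cycle = 0.0004/0.2404 = 0.166 %.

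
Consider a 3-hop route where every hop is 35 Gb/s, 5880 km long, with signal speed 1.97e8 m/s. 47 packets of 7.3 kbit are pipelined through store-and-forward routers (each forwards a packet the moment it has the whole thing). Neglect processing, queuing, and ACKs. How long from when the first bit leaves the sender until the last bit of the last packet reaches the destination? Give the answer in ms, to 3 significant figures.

Per-hop transmission t_tx = L/R = 7300/35000000000 = 0.000208571 ms.
Per-hop propagation t_prop = 5880000/197000000 = 29.8477 ms.
Pipeline fill: first packet needs 3·t_tx to clear all hops; remaining 46 packets each add one t_tx.
Total = (3+47-1)·t_tx + 3·t_prop = 49·0.000208571 + 3·29.8477 = 89.6 ms.

89.6 ms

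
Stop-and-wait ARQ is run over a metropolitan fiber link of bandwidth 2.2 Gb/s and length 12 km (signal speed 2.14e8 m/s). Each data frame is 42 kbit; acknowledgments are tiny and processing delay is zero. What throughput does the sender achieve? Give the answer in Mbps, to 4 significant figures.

t_tx = L/R = 42000/2200000000 = 1.90909e-05 s.
t_prop = 12000/214000000 = 5.60748e-05 s; RTT = 0.00011215 s.
Cycle = t_tx + RTT = 0.00013124 s.
Throughput = L / cycle = 42000 / 0.00013124 = 320.0 Mbps.

320.0 Mbps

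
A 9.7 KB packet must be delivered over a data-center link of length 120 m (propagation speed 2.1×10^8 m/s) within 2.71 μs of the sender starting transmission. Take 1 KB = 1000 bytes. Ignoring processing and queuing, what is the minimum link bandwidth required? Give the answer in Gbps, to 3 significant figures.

36.3 Gbps

L = 77600 bits.
Propagation delay = 120 / 210000000 = 0.571429 μs.
Transmission budget = 2.71 − 0.571429 = 2.13857 μs.
R ≥ L / t_tx = 77600 bits / 2.13857e-06 s = 36.3 Gbps.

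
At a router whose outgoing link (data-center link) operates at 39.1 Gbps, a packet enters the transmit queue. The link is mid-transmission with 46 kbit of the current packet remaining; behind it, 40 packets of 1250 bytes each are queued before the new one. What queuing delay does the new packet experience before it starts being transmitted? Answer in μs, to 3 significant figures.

11.4 μs

Each queued packet: L/R = 10000/39100000000 = 0.255754 μs.
40 queued → 10.2302 μs.
Plus remaining 46000 bits of current packet: 1.17647 μs.
Queuing delay = 11.4 μs.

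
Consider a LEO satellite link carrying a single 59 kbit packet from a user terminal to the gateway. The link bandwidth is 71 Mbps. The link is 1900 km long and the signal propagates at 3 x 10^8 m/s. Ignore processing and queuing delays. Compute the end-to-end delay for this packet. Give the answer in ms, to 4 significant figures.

L = 59000 bits.
Transmission delay = L/R = 59000 / 71000000 = 0.830986 ms.
Propagation delay = d/s = 1900000 m / 300000000 m/s = 6.33333 ms.
Total = 7.164 ms.

7.164 ms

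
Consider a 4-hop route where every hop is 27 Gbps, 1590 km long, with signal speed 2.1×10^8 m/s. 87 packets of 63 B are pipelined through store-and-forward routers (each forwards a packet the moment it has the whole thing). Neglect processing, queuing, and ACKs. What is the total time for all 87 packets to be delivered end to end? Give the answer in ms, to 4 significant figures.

30.29 ms

Per-hop transmission t_tx = L/R = 504/27000000000 = 1.86667e-05 ms.
Per-hop propagation t_prop = 1590000/210000000 = 7.57143 ms.
Pipeline fill: first packet needs 4·t_tx to clear all hops; remaining 86 packets each add one t_tx.
Total = (4+87-1)·t_tx + 4·t_prop = 90·1.86667e-05 + 4·7.57143 = 30.29 ms.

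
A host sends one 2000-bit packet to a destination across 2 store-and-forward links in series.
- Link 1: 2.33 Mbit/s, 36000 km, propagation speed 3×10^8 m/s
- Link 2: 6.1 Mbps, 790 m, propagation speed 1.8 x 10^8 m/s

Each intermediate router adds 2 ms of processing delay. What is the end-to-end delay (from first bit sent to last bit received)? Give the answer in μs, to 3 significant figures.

123000 μs

Transmission delays (L/R per hop): 858.369, 327.869 μs; sum = 1186.24 μs.
Propagation delays (d/s per hop): 120000, 4.38889 μs; sum = 120004 μs.
Processing at 1 router(s): 1 × 2 ms = 2000 μs.
End-to-end = 123000 μs.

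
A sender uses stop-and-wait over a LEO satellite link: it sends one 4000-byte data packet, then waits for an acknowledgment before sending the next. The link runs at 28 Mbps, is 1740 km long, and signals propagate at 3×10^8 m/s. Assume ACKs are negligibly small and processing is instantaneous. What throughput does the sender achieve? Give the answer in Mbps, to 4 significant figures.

t_tx = L/R = 32000/28000000 = 0.00114286 s.
t_prop = 1740000/300000000 = 0.0058 s; RTT = 0.0116 s.
Cycle = t_tx + RTT = 0.0127429 s.
Throughput = L / cycle = 32000 / 0.0127429 = 2.511 Mbps.

2.511 Mbps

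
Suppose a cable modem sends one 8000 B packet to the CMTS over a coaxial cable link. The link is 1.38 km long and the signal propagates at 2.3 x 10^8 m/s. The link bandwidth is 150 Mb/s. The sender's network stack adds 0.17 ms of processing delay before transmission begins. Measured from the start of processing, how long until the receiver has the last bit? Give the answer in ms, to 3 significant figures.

L = 8000 × 8 = 64000 bits.
Transmission delay = L/R = 64000 / 150000000 = 0.426667 ms.
Propagation delay = d/s = 1380 m / 2.3e+08 m/s = 0.006 ms.
Plus processing delay 0.17 ms = 0.17 ms.
Total = 0.603 ms.

0.603 ms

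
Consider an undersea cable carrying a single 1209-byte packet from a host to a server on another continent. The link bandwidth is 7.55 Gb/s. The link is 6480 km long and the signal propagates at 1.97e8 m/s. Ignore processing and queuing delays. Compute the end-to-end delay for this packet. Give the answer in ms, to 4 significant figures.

L = 1209 × 8 = 9672 bits.
Transmission delay = L/R = 9672 / 7550000000 = 0.00128106 ms.
Propagation delay = d/s = 6480000 m / 197000000 m/s = 32.8934 ms.
Total = 32.89 ms.

32.89 ms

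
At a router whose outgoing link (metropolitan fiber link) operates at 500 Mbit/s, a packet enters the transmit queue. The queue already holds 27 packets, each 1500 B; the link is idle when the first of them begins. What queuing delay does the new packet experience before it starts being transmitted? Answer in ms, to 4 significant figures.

Each queued packet: L/R = 12000/500000000 = 0.024 ms.
27 queued → 0.648 ms.
Queuing delay = 0.6480 ms.

0.6480 ms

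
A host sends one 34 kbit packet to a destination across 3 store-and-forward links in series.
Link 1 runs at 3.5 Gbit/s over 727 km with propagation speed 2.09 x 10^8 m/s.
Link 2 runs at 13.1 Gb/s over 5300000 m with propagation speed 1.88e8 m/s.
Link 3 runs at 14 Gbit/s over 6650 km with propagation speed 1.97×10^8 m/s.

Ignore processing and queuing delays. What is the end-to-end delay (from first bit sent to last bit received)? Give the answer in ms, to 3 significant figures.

65.4 ms

L = 34000 bits.
Transmission delays (L/R per hop): 0.00971429, 0.00259542, 0.00242857 ms; sum = 0.0147383 ms.
Propagation delays (d/s per hop): 3.47847, 28.1915, 33.7563 ms; sum = 65.4263 ms.
End-to-end = 65.4 ms.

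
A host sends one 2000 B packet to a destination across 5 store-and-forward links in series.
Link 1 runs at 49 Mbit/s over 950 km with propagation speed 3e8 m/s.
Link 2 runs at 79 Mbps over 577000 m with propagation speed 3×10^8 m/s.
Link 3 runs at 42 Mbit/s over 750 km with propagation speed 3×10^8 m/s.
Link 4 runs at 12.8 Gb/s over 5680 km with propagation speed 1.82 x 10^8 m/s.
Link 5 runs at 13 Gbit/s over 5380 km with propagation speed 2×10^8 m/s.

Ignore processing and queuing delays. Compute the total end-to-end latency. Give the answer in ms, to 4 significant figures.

L = 2000 × 8 = 16000 bits.
Transmission delays (L/R per hop): 0.326531, 0.202532, 0.380952, 0.00125, 0.00123077 ms; sum = 0.912495 ms.
Propagation delays (d/s per hop): 3.16667, 1.92333, 2.5, 31.2088, 26.9 ms; sum = 65.6988 ms.
End-to-end = 66.61 ms.

66.61 ms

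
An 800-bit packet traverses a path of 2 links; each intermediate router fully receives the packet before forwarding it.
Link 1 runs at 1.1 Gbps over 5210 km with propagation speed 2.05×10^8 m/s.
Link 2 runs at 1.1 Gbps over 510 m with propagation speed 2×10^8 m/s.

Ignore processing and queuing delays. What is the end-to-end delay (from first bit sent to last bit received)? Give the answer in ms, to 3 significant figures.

Transmission delay per hop = L/R = 800/1100000000 = 0.000727273 ms; 2 hops → 0.00145455 ms.
Propagation delays (d/s per hop): 25.4146, 0.00255 ms; sum = 25.4172 ms.
End-to-end = 25.4 ms.

25.4 ms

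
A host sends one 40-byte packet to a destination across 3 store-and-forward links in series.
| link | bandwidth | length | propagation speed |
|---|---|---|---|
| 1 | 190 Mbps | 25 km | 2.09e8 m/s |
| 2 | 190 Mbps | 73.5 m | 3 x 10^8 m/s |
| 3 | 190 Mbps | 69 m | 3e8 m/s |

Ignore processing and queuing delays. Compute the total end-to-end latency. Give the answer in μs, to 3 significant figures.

L = 40 × 8 = 320 bits.
Transmission delay per hop = L/R = 320/190000000 = 1.68421 μs; 3 hops → 5.05263 μs.
Propagation delays (d/s per hop): 119.617, 0.245, 0.23 μs; sum = 120.092 μs.
End-to-end = 125 μs.

125 μs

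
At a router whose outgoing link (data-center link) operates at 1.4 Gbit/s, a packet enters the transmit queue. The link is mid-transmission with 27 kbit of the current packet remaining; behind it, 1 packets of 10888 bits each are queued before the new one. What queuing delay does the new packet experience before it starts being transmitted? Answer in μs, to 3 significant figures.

27.1 μs

Each queued packet: L/R = 10888/1400000000 = 7.77714 μs.
1 queued → 7.77714 μs.
Plus remaining 27000 bits of current packet: 19.2857 μs.
Queuing delay = 27.1 μs.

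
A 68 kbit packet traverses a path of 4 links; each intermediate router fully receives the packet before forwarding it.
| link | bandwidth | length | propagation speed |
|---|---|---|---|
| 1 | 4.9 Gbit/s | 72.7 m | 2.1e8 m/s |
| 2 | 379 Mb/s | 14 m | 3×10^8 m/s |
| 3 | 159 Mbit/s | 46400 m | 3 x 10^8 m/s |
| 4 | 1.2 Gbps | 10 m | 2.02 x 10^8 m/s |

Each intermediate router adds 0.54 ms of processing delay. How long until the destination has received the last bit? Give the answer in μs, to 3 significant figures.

2450 μs

L = 68000 bits.
Transmission delays (L/R per hop): 13.8776, 179.42, 427.673, 56.6667 μs; sum = 677.637 μs.
Propagation delays (d/s per hop): 0.34619, 0.0466667, 154.667, 0.049505 μs; sum = 155.109 μs.
Processing at 3 router(s): 3 × 0.54 ms = 1620 μs.
End-to-end = 2450 μs.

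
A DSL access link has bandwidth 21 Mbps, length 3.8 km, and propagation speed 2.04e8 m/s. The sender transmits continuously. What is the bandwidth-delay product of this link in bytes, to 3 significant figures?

Propagation delay = 3800 / 204000000 = 1.86275e-05 s.
BDP = R × t_prop = 21000000 × 1.86275e-05 = 391.176 bits.
In bytes: 391.176/8 = 48.9 bytes.

48.9 bytes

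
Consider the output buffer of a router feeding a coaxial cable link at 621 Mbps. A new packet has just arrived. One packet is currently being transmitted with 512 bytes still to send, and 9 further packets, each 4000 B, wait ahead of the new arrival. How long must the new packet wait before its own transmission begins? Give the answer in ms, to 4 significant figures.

Each queued packet: L/R = 32000/621000000 = 0.0515298 ms.
9 queued → 0.463768 ms.
Plus remaining 4096 bits of current packet: 0.00659581 ms.
Queuing delay = 0.4704 ms.

0.4704 ms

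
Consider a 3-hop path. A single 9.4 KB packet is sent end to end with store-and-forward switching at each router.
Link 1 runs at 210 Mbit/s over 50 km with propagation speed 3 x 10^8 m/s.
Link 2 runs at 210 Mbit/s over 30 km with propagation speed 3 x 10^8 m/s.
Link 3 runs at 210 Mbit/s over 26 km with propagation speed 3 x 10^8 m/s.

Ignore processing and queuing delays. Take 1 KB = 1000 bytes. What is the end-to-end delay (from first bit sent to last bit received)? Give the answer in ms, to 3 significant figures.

1.43 ms

L = 75200 bits.
Transmission delay per hop = L/R = 75200/210000000 = 0.358095 ms; 3 hops → 1.07429 ms.
Propagation delays (d/s per hop): 0.166667, 0.1, 0.0866667 ms; sum = 0.353333 ms.
End-to-end = 1.43 ms.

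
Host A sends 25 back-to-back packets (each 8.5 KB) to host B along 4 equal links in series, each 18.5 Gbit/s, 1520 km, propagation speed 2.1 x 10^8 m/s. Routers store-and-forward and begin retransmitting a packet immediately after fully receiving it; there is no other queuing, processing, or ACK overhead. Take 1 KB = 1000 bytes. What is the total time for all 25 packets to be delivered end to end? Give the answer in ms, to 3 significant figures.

Per-hop transmission t_tx = L/R = 68000/18500000000 = 0.00367568 ms.
Per-hop propagation t_prop = 1520000/210000000 = 7.2381 ms.
Pipeline fill: first packet needs 4·t_tx to clear all hops; remaining 24 packets each add one t_tx.
Total = (4+25-1)·t_tx + 4·t_prop = 28·0.00367568 + 4·7.2381 = 29.1 ms.

29.1 ms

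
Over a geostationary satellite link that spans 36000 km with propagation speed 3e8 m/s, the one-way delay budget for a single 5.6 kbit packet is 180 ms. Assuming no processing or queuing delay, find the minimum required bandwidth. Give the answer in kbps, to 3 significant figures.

93.3 kbps

Propagation delay = 36000000 / 300000000 = 120 ms.
Transmission budget = 180 − 120 = 60 ms.
R ≥ L / t_tx = 5600 bits / 0.06 s = 93.3 kbps.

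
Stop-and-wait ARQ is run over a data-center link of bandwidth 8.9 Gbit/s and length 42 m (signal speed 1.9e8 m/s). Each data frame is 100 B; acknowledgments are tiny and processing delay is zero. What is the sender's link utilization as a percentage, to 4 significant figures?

t_tx = L/R = 800/8900000000 = 8.98876e-08 s.
t_prop = 42/190000000 = 2.21053e-07 s; RTT = 4.42105e-07 s.
Cycle = t_tx + RTT = 5.31993e-07 s.
Utilization = t_tx / cycle = 8.98876e-08/5.31993e-07 = 16.90 %.

16.90 %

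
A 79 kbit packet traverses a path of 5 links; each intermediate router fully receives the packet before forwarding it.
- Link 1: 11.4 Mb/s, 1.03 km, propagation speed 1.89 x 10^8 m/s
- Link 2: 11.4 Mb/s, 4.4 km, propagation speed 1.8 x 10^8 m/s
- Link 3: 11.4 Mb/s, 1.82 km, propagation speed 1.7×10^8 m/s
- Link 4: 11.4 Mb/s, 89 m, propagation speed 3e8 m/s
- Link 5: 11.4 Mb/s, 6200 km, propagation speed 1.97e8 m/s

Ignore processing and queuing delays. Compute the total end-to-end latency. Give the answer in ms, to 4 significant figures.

L = 79000 bits.
Transmission delay per hop = L/R = 79000/11400000 = 6.92982 ms; 5 hops → 34.6491 ms.
Propagation delays (d/s per hop): 0.00544974, 0.0244444, 0.0107059, 0.000296667, 31.4721 ms; sum = 31.513 ms.
End-to-end = 66.16 ms.

66.16 ms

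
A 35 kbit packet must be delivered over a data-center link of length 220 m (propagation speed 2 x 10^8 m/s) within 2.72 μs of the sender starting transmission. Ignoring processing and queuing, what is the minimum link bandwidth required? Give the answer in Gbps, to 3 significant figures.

Propagation delay = 220 / 200000000 = 1.1 μs.
Transmission budget = 2.72 − 1.1 = 1.62 μs.
R ≥ L / t_tx = 35000 bits / 1.62e-06 s = 21.6 Gbps.

21.6 Gbps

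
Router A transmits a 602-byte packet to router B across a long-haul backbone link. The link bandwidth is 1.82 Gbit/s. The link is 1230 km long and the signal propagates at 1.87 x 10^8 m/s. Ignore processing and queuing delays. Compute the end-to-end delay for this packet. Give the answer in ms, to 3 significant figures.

6.58 ms

L = 602 × 8 = 4816 bits.
Transmission delay = L/R = 4816 / 1820000000 = 0.00264615 ms.
Propagation delay = d/s = 1230000 m / 187000000 m/s = 6.57754 ms.
Total = 6.58 ms.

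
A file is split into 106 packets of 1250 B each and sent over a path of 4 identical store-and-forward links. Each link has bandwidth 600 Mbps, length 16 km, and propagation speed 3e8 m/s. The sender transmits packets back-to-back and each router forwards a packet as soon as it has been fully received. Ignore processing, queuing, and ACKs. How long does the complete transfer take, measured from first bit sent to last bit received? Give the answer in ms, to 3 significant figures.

2.03 ms

Per-hop transmission t_tx = L/R = 10000/600000000 = 0.0166667 ms.
Per-hop propagation t_prop = 16000/300000000 = 0.0533333 ms.
Pipeline fill: first packet needs 4·t_tx to clear all hops; remaining 105 packets each add one t_tx.
Total = (4+106-1)·t_tx + 4·t_prop = 109·0.0166667 + 4·0.0533333 = 2.03 ms.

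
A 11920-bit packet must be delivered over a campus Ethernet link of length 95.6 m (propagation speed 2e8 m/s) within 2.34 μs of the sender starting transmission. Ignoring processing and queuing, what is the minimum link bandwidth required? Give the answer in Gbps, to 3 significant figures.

6.40 Gbps

Propagation delay = 95.6 / 200000000 = 0.478 μs.
Transmission budget = 2.34 − 0.478 = 1.862 μs.
R ≥ L / t_tx = 11920 bits / 1.862e-06 s = 6.40 Gbps.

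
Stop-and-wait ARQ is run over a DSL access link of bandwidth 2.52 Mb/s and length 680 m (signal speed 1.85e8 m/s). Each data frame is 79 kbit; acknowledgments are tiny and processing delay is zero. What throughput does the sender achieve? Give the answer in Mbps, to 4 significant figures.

t_tx = L/R = 79000/2520000 = 0.0313492 s.
t_prop = 680/185000000 = 3.67568e-06 s; RTT = 7.35135e-06 s.
Cycle = t_tx + RTT = 0.0313566 s.
Throughput = L / cycle = 79000 / 0.0313566 = 2.519 Mbps.

2.519 Mbps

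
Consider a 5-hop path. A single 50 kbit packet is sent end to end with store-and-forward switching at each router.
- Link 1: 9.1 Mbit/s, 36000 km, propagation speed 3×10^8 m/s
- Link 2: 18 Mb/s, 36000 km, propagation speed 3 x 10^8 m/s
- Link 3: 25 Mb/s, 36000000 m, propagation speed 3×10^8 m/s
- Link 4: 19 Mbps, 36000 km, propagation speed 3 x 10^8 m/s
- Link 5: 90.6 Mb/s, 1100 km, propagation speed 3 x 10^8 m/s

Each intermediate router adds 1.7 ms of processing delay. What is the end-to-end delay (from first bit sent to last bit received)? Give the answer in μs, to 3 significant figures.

L = 50000 bits.
Transmission delays (L/R per hop): 5494.51, 2777.78, 2000, 2631.58, 551.876 μs; sum = 13455.7 μs.
Propagation delays (d/s per hop): 120000, 120000, 120000, 120000, 3666.67 μs; sum = 483667 μs.
Processing at 4 router(s): 4 × 1.7 ms = 6800 μs.
End-to-end = 504000 μs.

504000 μs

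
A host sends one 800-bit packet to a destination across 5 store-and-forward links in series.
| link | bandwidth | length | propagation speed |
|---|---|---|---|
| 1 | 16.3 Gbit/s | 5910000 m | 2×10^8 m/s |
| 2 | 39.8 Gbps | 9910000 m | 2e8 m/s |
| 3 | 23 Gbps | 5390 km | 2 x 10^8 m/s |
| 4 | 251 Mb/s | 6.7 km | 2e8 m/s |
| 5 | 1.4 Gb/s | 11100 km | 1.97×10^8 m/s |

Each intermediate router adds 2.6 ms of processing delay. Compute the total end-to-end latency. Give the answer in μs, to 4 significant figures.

Transmission delays (L/R per hop): 0.0490798, 0.0201005, 0.0347826, 3.18725, 0.571429 μs; sum = 3.86264 μs.
Propagation delays (d/s per hop): 29550, 49550, 26950, 33.5, 56345.2 μs; sum = 162429 μs.
Processing at 4 router(s): 4 × 2.6 ms = 10400 μs.
End-to-end = 172800 μs.

172800 μs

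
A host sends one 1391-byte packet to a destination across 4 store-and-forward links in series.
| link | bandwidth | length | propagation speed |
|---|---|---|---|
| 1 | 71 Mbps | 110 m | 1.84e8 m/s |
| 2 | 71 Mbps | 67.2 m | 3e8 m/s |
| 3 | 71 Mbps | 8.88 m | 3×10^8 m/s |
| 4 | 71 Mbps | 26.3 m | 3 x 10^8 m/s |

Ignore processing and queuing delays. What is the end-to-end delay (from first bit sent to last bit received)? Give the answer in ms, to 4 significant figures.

L = 1391 × 8 = 11128 bits.
Transmission delay per hop = L/R = 11128/71000000 = 0.156732 ms; 4 hops → 0.62693 ms.
Propagation delays (d/s per hop): 0.000597826, 0.000224, 2.96e-05, 8.76667e-05 ms; sum = 0.000939093 ms.
End-to-end = 0.6279 ms.

0.6279 ms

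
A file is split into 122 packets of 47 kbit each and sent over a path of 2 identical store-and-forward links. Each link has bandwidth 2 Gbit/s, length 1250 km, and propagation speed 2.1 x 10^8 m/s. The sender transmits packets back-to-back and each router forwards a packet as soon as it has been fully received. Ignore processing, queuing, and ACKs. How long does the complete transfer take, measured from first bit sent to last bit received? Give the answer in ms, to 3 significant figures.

14.8 ms

Per-hop transmission t_tx = L/R = 47000/2000000000 = 0.0235 ms.
Per-hop propagation t_prop = 1250000/210000000 = 5.95238 ms.
Pipeline fill: first packet needs 2·t_tx to clear all hops; remaining 121 packets each add one t_tx.
Total = (2+122-1)·t_tx + 2·t_prop = 123·0.0235 + 2·5.95238 = 14.8 ms.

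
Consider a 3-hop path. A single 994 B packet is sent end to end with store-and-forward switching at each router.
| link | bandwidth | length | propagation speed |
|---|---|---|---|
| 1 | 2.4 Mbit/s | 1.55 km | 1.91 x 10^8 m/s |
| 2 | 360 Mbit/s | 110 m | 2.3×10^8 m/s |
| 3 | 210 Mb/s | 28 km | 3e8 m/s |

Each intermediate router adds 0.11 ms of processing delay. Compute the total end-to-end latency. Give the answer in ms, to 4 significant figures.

3.695 ms

L = 994 × 8 = 7952 bits.
Transmission delays (L/R per hop): 3.31333, 0.0220889, 0.0378667 ms; sum = 3.37329 ms.
Propagation delays (d/s per hop): 0.00811518, 0.000478261, 0.0933333 ms; sum = 0.101927 ms.
Processing at 2 router(s): 2 × 0.11 ms = 0.22 ms.
End-to-end = 3.695 ms.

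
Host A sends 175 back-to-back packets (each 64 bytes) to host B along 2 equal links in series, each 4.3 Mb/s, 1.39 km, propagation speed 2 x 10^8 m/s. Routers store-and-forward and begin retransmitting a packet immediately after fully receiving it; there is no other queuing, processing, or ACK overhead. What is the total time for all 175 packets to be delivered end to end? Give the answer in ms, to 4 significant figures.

20.97 ms

Per-hop transmission t_tx = L/R = 512/4300000 = 0.11907 ms.
Per-hop propagation t_prop = 1390/200000000 = 0.00695 ms.
Pipeline fill: first packet needs 2·t_tx to clear all hops; remaining 174 packets each add one t_tx.
Total = (2+175-1)·t_tx + 2·t_prop = 176·0.11907 + 2·0.00695 = 20.97 ms.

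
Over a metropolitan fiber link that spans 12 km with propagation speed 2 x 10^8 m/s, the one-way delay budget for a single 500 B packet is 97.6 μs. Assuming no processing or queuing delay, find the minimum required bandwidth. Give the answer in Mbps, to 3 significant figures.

L = 4000 bits.
Propagation delay = 12000 / 200000000 = 60 μs.
Transmission budget = 97.6 − 60 = 37.6 μs.
R ≥ L / t_tx = 4000 bits / 3.76e-05 s = 106 Mbps.

106 Mbps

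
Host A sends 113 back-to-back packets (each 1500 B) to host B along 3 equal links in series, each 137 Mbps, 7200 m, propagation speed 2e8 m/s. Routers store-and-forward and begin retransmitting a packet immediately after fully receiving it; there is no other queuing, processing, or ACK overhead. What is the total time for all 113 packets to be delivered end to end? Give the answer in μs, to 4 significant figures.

Per-hop transmission t_tx = L/R = 12000/137000000 = 87.5912 μs.
Per-hop propagation t_prop = 7200/200000000 = 36 μs.
Pipeline fill: first packet needs 3·t_tx to clear all hops; remaining 112 packets each add one t_tx.
Total = (3+113-1)·t_tx + 3·t_prop = 115·87.5912 + 3·36 = 10180 μs.

10180 μs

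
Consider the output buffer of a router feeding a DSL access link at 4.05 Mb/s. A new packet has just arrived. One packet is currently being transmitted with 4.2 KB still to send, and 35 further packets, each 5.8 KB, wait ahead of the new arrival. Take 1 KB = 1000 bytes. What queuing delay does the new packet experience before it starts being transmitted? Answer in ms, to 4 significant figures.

Each queued packet: L/R = 46400/4050000 = 11.4568 ms.
35 queued → 400.988 ms.
Plus remaining 33600 bits of current packet: 8.2963 ms.
Queuing delay = 409.3 ms.

409.3 ms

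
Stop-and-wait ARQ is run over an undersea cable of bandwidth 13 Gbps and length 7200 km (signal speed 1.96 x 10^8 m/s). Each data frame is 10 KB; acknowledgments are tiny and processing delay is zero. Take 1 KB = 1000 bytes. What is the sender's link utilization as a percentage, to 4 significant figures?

t_tx = L/R = 80000/13000000000 = 6.15385e-06 s.
t_prop = 7200000/196000000 = 0.0367347 s; RTT = 0.0734694 s.
Cycle = t_tx + RTT = 0.0734755 s.
Utilization = t_tx / cycle = 6.15385e-06/0.0734755 = 0.008375 %.

0.008375 %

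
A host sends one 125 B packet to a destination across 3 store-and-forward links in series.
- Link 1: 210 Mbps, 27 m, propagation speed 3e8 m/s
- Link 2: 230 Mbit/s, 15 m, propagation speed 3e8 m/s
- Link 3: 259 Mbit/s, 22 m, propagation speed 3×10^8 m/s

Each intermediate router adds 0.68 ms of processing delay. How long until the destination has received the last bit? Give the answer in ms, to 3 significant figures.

1.37 ms

L = 125 × 8 = 1000 bits.
Transmission delays (L/R per hop): 0.0047619, 0.00434783, 0.003861 ms; sum = 0.0129707 ms.
Propagation delays (d/s per hop): 9e-05, 5e-05, 7.33333e-05 ms; sum = 0.000213333 ms.
Processing at 2 router(s): 2 × 0.68 ms = 1.36 ms.
End-to-end = 1.37 ms.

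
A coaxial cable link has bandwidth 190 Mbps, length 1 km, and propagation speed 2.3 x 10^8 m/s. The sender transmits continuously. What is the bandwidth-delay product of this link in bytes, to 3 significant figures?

Propagation delay = 1000 / 2.3e+08 = 4.34783e-06 s.
BDP = R × t_prop = 190000000 × 4.34783e-06 = 826.087 bits.
In bytes: 826.087/8 = 103 bytes.

103 bytes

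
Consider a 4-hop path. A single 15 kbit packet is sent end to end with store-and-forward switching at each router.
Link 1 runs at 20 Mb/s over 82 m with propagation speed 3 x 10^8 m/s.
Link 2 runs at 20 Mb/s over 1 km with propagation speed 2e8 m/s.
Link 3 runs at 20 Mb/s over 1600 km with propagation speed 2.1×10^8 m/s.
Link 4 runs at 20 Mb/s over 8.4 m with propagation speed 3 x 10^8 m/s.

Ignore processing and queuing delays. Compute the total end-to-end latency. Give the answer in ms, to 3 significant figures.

10.6 ms

L = 15000 bits.
Transmission delay per hop = L/R = 15000/20000000 = 0.75 ms; 4 hops → 3 ms.
Propagation delays (d/s per hop): 0.000273333, 0.005, 7.61905, 2.8e-05 ms; sum = 7.62435 ms.
End-to-end = 10.6 ms.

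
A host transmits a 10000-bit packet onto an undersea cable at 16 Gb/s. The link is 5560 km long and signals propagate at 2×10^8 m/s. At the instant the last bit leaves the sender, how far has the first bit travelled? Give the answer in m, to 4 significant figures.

125.0 m

t_tx = L/R = 10000/16000000000 = 6.25e-07 s.
Distance = s × t_tx = 200000000 × 6.25e-07 = 125.0 m.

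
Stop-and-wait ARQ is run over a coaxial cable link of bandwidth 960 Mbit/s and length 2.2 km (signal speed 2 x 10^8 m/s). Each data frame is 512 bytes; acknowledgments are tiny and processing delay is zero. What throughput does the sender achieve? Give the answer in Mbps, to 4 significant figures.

t_tx = L/R = 4096/960000000 = 4.26667e-06 s.
t_prop = 2200/200000000 = 1.1e-05 s; RTT = 2.2e-05 s.
Cycle = t_tx + RTT = 2.62667e-05 s.
Throughput = L / cycle = 4096 / 2.62667e-05 = 155.9 Mbps.

155.9 Mbps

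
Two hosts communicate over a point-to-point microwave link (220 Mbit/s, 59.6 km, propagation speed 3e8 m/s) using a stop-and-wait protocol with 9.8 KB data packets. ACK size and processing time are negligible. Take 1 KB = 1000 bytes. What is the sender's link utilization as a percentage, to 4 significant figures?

47.28 %

t_tx = L/R = 78400/220000000 = 0.000356364 s.
t_prop = 59600/300000000 = 0.000198667 s; RTT = 0.000397333 s.
Cycle = t_tx + RTT = 0.000753697 s.
Utilization = t_tx / cycle = 0.000356364/0.000753697 = 47.28 %.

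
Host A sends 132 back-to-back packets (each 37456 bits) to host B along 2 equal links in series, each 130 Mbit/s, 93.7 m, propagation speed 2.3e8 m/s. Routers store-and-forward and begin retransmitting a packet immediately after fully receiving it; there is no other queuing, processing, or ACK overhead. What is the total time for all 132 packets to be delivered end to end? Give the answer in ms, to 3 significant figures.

38.3 ms

Per-hop transmission t_tx = L/R = 37456/130000000 = 0.288123 ms.
Per-hop propagation t_prop = 93.7/2.3e+08 = 0.000407391 ms.
Pipeline fill: first packet needs 2·t_tx to clear all hops; remaining 131 packets each add one t_tx.
Total = (2+132-1)·t_tx + 2·t_prop = 133·0.288123 + 2·0.000407391 = 38.3 ms.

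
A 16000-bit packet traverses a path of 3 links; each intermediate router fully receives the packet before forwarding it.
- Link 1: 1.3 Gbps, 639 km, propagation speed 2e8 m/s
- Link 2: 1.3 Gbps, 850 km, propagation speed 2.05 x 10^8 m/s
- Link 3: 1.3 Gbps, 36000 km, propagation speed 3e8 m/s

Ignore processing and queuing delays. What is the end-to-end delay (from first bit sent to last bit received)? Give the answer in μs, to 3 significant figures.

Transmission delay per hop = L/R = 16000/1300000000 = 12.3077 μs; 3 hops → 36.9231 μs.
Propagation delays (d/s per hop): 3195, 4146.34, 120000 μs; sum = 127341 μs.
End-to-end = 127000 μs.

127000 μs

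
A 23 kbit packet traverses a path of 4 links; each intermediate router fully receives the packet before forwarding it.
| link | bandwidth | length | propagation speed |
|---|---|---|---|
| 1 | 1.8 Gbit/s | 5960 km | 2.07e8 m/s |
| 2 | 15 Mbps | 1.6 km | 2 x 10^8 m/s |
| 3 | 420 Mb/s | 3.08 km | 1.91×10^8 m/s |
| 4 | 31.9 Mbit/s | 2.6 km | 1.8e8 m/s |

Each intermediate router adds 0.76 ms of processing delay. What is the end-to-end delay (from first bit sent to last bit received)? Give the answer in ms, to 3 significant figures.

L = 23000 bits.
Transmission delays (L/R per hop): 0.0127778, 1.53333, 0.0547619, 0.721003 ms; sum = 2.32188 ms.
Propagation delays (d/s per hop): 28.7923, 0.008, 0.0161257, 0.0144444 ms; sum = 28.8308 ms.
Processing at 3 router(s): 3 × 0.76 ms = 2.28 ms.
End-to-end = 33.4 ms.

33.4 ms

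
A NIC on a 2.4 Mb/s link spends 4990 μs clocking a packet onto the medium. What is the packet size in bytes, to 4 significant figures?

L = R × t_tx = 2400000 b/s × 0.00499 s = 11976 bits.
In bytes: 11976 / 8 = 1497 bytes.

1497 bytes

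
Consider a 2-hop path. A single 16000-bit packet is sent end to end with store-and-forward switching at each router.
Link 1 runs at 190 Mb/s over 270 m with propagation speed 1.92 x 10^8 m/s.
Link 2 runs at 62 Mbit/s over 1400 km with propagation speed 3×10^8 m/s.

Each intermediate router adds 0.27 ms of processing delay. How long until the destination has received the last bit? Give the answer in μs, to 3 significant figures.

Transmission delays (L/R per hop): 84.2105, 258.065 μs; sum = 342.275 μs.
Propagation delays (d/s per hop): 1.40625, 4666.67 μs; sum = 4668.07 μs.
Processing at 1 router(s): 1 × 0.27 ms = 270 μs.
End-to-end = 5280 μs.

5280 μs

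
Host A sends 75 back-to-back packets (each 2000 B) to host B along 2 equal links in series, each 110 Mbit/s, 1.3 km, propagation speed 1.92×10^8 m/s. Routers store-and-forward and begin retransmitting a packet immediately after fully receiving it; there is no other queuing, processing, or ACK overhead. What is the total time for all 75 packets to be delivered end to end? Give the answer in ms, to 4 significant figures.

11.07 ms

Per-hop transmission t_tx = L/R = 16000/110000000 = 0.145455 ms.
Per-hop propagation t_prop = 1300/192000000 = 0.00677083 ms.
Pipeline fill: first packet needs 2·t_tx to clear all hops; remaining 74 packets each add one t_tx.
Total = (2+75-1)·t_tx + 2·t_prop = 76·0.145455 + 2·0.00677083 = 11.07 ms.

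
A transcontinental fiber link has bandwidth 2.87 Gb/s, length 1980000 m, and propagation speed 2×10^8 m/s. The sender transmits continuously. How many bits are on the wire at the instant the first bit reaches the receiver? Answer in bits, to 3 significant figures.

28400000 bits

Propagation delay = 1980000 / 200000000 = 0.0099 s.
BDP = R × t_prop = 2870000000 × 0.0099 = 28413000 bits.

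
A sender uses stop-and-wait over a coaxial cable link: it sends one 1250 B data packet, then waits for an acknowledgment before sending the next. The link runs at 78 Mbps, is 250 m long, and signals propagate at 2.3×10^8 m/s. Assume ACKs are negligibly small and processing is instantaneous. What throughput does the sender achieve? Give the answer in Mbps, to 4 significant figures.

76.70 Mbps

t_tx = L/R = 10000/78000000 = 0.000128205 s.
t_prop = 250/2.3e+08 = 1.08696e-06 s; RTT = 2.17391e-06 s.
Cycle = t_tx + RTT = 0.000130379 s.
Throughput = L / cycle = 10000 / 0.000130379 = 76.70 Mbps.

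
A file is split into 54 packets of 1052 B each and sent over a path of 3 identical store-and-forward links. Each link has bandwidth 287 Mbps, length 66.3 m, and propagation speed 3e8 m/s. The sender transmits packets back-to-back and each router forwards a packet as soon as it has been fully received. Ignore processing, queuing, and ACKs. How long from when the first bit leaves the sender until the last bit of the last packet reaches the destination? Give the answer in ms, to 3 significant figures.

1.64 ms

Per-hop transmission t_tx = L/R = 8416/287000000 = 0.029324 ms.
Per-hop propagation t_prop = 66.3/300000000 = 0.000221 ms.
Pipeline fill: first packet needs 3·t_tx to clear all hops; remaining 53 packets each add one t_tx.
Total = (3+54-1)·t_tx + 3·t_prop = 56·0.029324 + 3·0.000221 = 1.64 ms.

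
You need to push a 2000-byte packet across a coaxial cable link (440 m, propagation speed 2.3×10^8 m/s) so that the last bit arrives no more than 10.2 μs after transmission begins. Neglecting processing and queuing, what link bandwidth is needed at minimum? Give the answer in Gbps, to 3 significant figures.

L = 16000 bits.
Propagation delay = 440 / 2.3e+08 = 1.91304 μs.
Transmission budget = 10.2 − 1.91304 = 8.28696 μs.
R ≥ L / t_tx = 16000 bits / 8.28696e-06 s = 1.93 Gbps.

1.93 Gbps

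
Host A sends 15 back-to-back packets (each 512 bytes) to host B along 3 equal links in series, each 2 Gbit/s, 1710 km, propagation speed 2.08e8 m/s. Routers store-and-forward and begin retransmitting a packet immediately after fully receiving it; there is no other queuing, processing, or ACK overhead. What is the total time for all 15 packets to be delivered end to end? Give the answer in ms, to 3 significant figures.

Per-hop transmission t_tx = L/R = 4096/2000000000 = 0.002048 ms.
Per-hop propagation t_prop = 1710000/208000000 = 8.22115 ms.
Pipeline fill: first packet needs 3·t_tx to clear all hops; remaining 14 packets each add one t_tx.
Total = (3+15-1)·t_tx + 3·t_prop = 17·0.002048 + 3·8.22115 = 24.7 ms.

24.7 ms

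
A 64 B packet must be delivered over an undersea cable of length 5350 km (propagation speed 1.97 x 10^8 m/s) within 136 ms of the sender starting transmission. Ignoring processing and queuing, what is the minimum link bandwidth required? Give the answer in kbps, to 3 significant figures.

4.70 kbps

L = 512 bits.
Propagation delay = 5350000 / 197000000 = 27.1574 ms.
Transmission budget = 136 − 27.1574 = 108.843 ms.
R ≥ L / t_tx = 512 bits / 0.108843 s = 4.70 kbps.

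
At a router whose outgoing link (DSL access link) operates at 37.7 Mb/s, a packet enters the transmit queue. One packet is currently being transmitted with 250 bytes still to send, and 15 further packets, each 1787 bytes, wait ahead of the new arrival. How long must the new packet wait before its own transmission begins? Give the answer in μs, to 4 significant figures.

5741 μs

Each queued packet: L/R = 14296/37700000 = 379.204 μs.
15 queued → 5688.06 μs.
Plus remaining 2000 bits of current packet: 53.0504 μs.
Queuing delay = 5741 μs.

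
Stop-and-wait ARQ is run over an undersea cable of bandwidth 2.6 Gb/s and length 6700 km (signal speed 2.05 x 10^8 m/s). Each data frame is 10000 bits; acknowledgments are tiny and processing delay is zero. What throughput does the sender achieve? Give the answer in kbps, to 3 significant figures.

153 kbps

t_tx = L/R = 10000/2600000000 = 3.84615e-06 s.
t_prop = 6700000/2.05e+08 = 0.0326829 s; RTT = 0.0653659 s.
Cycle = t_tx + RTT = 0.0653697 s.
Throughput = L / cycle = 10000 / 0.0653697 = 153 kbps.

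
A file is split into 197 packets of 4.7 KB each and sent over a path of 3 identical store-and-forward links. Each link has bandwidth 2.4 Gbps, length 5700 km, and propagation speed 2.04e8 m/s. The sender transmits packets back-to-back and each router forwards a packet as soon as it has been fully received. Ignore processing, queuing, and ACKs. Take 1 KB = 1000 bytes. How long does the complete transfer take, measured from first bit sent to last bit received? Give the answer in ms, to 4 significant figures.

Per-hop transmission t_tx = L/R = 37600/2400000000 = 0.0156667 ms.
Per-hop propagation t_prop = 5700000/204000000 = 27.9412 ms.
Pipeline fill: first packet needs 3·t_tx to clear all hops; remaining 196 packets each add one t_tx.
Total = (3+197-1)·t_tx + 3·t_prop = 199·0.0156667 + 3·27.9412 = 86.94 ms.

86.94 ms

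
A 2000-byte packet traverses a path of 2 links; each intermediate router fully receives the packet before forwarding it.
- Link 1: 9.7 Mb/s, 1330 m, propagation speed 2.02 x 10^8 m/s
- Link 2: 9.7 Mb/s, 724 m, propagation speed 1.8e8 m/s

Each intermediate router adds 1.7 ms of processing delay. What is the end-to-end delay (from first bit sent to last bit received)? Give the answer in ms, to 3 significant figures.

L = 2000 × 8 = 16000 bits.
Transmission delay per hop = L/R = 16000/9700000 = 1.64948 ms; 2 hops → 3.29897 ms.
Propagation delays (d/s per hop): 0.00658416, 0.00402222 ms; sum = 0.0106064 ms.
Processing at 1 router(s): 1 × 1.7 ms = 1.7 ms.
End-to-end = 5.01 ms.

5.01 ms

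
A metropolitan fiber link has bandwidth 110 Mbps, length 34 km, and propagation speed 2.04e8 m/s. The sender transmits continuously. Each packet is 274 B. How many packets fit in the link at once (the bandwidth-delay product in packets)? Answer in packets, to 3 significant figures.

Propagation delay = 34000 / 204000000 = 0.000166667 s.
BDP = R × t_prop = 110000000 × 0.000166667 = 18333.3 bits.
In packets of 2192 bits: 8.36 packets.

8.36 packets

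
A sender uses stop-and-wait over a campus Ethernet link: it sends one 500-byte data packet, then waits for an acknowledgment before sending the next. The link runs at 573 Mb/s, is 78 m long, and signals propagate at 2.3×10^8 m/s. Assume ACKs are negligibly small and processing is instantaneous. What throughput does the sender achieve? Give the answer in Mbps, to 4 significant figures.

t_tx = L/R = 4000/573000000 = 6.9808e-06 s.
t_prop = 78/2.3e+08 = 3.3913e-07 s; RTT = 6.78261e-07 s.
Cycle = t_tx + RTT = 7.65906e-06 s.
Throughput = L / cycle = 4000 / 7.65906e-06 = 522.3 Mbps.

522.3 Mbps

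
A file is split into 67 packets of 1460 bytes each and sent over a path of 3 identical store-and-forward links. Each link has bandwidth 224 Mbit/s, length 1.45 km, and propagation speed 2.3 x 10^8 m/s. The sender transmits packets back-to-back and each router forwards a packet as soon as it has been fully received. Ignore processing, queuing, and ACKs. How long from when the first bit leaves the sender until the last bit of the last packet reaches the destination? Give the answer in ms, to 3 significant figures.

Per-hop transmission t_tx = L/R = 11680/224000000 = 0.0521429 ms.
Per-hop propagation t_prop = 1450/2.3e+08 = 0.00630435 ms.
Pipeline fill: first packet needs 3·t_tx to clear all hops; remaining 66 packets each add one t_tx.
Total = (3+67-1)·t_tx + 3·t_prop = 69·0.0521429 + 3·0.00630435 = 3.62 ms.

3.62 ms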